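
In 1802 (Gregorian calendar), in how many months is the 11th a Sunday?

Check the 11th of each month of 1802: Jan 11: Mon, Feb 11: Thu, Mar 11: Thu, Apr 11: Sun, May 11: Tue, Jun 11: Fri, Jul 11: Sun, Aug 11: Wed, Sep 11: Sat, Oct 11: Mon, Nov 11: Thu, Dec 11: Sat.
Sunday occurs in April, July — 2 months.

2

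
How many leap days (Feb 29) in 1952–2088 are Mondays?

5

Leap years in 1952–2088: 35 of them.
Feb 29 weekday advances by 5 (mod 7) from one leap year to the next four years later (or differs when a century non-leap intervenes).
Leap-day weekdays: 1952:Fri 1956:Wed 1960:Mon✓ 1964:Sat 1968:Thu 1972:Tue 1976:Sun 1980:Fri 1984:Wed 1988:Mon✓ 1992:Sat 1996:Thu 2000:Tue …(9 more)… 2040:Wed 2044:Mon✓ 2048:Sat 2052:Thu 2056:Tue 2060:Sun 2064:Fri 2068:Wed 2072:Mon✓ 2076:Sat 2080:Thu 2084:Tue 2088:Sun
Monday: 1960, 1988, 2016, 2044, 2072 → 5.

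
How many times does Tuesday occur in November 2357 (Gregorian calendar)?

4

November 2357 has 30 days and begins on Friday.
The first Tuesday is November 5.
Tuesdays fall on 5, 12, 19, 26 — that's 4.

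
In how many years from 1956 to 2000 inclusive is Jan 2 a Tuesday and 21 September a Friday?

Check each year's weekday for Jan 2 and 21 September:
  1956: Mon/Fri  1957: Wed/Sat  1958: Thu/Sun  1959: Fri/Mon  1960: Sat/Wed  1961: Mon/Thu  1962: Tue/Fri ✓  1963: Wed/Sat  1964: Thu/Mon  1965: Sat/Tue  1966: Sun/Wed  1967: Mon/Thu  1968: Tue/Sat  1969: Thu/Sun  …(17 more)…  1987: Fri/Mon  1988: Sat/Wed  1989: Mon/Thu  1990: Tue/Fri ✓  1991: Wed/Sat  1992: Thu/Mon  1993: Sat/Tue  1994: Sun/Wed  1995: Mon/Thu  1996: Tue/Sat  1997: Thu/Sun  1998: Fri/Mon  1999: Sat/Tue  2000: Sun/Thu
Both conditions hold in: 1962, 1973, 1979, 1990 — 4.

4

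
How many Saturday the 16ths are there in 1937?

2

Check the 16th of each month of 1937: Jan 16: Sat, Feb 16: Tue, Mar 16: Tue, Apr 16: Fri, May 16: Sun, Jun 16: Wed, Jul 16: Fri, Aug 16: Mon, Sep 16: Thu, Oct 16: Sat, Nov 16: Tue, Dec 16: Thu.
Saturday occurs in January, October — 2 months.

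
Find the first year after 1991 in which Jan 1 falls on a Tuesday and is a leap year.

2008

Jan 1 advances by 2 weekdays after a leap year and by 1 after a common year.
1991: Jan 1 is Tuesday.
1992: Wednesday (leap)
1993: Friday
1994: Saturday
1995: Sunday
1996: Monday (leap)
1997: Wednesday
1998: Thursday
1999: Friday
2000: Saturday (leap)
2001: Monday
2002: Tuesday
2003: Wednesday
2004: Thursday (leap)
2005: Saturday
2006: Sunday
2007: Monday
2008: Tuesday (leap)
2008 begins on a Tuesday and is a leap year.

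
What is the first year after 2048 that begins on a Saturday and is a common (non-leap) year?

Jan 1 advances by 2 weekdays after a leap year and by 1 after a common year.
2048: Jan 1 is Wednesday (leap).
2049: Friday
2050: Saturday
2050 begins on a Saturday and is a common year.

2050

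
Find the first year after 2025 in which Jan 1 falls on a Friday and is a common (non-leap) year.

Jan 1 advances by 2 weekdays after a leap year and by 1 after a common year.
2025: Jan 1 is Wednesday.
2026: Thursday
2027: Friday
2027 begins on a Friday and is a common year.

2027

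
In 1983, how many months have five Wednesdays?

4

A month of length L has five Wednesdays iff its first Wednesday is on day ≤ L−28 (so day 1–3 in a 31-day month, 1–2 in a 30-day month, day 1 in a leap February).
Checking each month of 1983: Jan starts Sat (31d); Feb starts Tue (28d); Mar starts Tue (31d) ✓; Apr starts Fri (30d); May starts Sun (31d); Jun starts Wed (30d) ✓; Jul starts Fri (31d); Aug starts Mon (31d) ✓; Sep starts Thu (30d); Oct starts Sat (31d); Nov starts Tue (30d) ✓; Dec starts Thu (31d).
Five-Wednesday months: March, June, August, November → 4.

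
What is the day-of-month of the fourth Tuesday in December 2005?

December 1, 2005 is a Thursday, so the first Tuesday is the 6th.
The fourth Tuesday is 6 + 21 = 27.

27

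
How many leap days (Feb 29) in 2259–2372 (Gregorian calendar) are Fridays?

3

Leap years in 2259–2372: 28 of them.
Feb 29 weekday advances by 5 (mod 7) from one leap year to the next four years later (or differs when a century non-leap intervenes).
Leap-day weekdays: 2260:Wed 2264:Mon 2268:Sat 2272:Thu 2276:Tue 2280:Sun 2284:Fri✓ 2288:Wed 2292:Mon 2296:Sat 2304:Mon 2308:Sat 2312:Thu 2316:Tue 2320:Sun 2324:Fri✓ 2328:Wed 2332:Mon 2336:Sat 2340:Thu 2344:Tue 2348:Sun 2352:Fri✓ 2356:Wed 2360:Mon 2364:Sat 2368:Thu 2372:Tue
Friday: 2284, 2324, 2352 → 3.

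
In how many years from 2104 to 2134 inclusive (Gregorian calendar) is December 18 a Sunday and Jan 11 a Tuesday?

3

Check each year's weekday for December 18 and Jan 11:
  2104: Thu/Fri  2105: Fri/Sun  2106: Sat/Mon  2107: Sun/Tue ✓  2108: Tue/Wed  2109: Wed/Fri  2110: Thu/Sat  2111: Fri/Sun  2112: Sun/Mon  2113: Mon/Wed  2114: Tue/Thu  2115: Wed/Fri  2116: Fri/Sat  2117: Sat/Mon  …(3 more)…  2121: Thu/Sat  2122: Fri/Sun  2123: Sat/Mon  2124: Mon/Tue  2125: Tue/Thu  2126: Wed/Fri  2127: Thu/Sat  2128: Sat/Sun  2129: Sun/Tue ✓  2130: Mon/Wed  2131: Tue/Thu  2132: Thu/Fri  2133: Fri/Sun  2134: Sat/Mon
Both conditions hold in: 2107, 2118, 2129 — 3.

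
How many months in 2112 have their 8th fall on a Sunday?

1

Check the 8th of each month of 2112: Jan 8: Fri, Feb 8: Mon, Mar 8: Tue, Apr 8: Fri, May 8: Sun, Jun 8: Wed, Jul 8: Fri, Aug 8: Mon, Sep 8: Thu, Oct 8: Sat, Nov 8: Tue, Dec 8: Thu.
Sunday occurs in May — 1 month.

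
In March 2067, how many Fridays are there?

March 2067 has 31 days and begins on Tuesday.
The first Friday is March 4.
Fridays fall on 4, 11, 18, 25 — that's 4.

4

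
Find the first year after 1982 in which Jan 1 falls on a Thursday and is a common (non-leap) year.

Jan 1 advances by 2 weekdays after a leap year and by 1 after a common year.
1982: Jan 1 is Friday.
1983: Saturday
1984: Sunday (leap)
1985: Tuesday
1986: Wednesday
1987: Thursday
1987 begins on a Thursday and is a common year.

1987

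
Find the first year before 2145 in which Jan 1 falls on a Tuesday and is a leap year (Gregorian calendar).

Jan 1 advances by 2 weekdays after a leap year and by 1 after a common year.
2145: Jan 1 is Friday.
2144: Wednesday (leap)
2143: Tuesday
2142: Monday
2141: Sunday
2140: Friday (leap)
2139: Thursday
2138: Wednesday
2137: Tuesday
2136: Sunday (leap)
2135: Saturday
2134: Friday
2133: Thursday
2132: Tuesday (leap)
2132 begins on a Tuesday and is a leap year.

2132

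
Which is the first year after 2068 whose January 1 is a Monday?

2074

Jan 1 advances by 2 weekdays after a leap year and by 1 after a common year.
2068: Jan 1 is Sunday (leap).
2069: Tuesday
2070: Wednesday
2071: Thursday
2072: Friday (leap)
2073: Sunday
2074: Monday
2074 begins on a Monday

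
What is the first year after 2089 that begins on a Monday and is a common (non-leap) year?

Jan 1 advances by 2 weekdays after a leap year and by 1 after a common year.
2089: Jan 1 is Saturday.
2090: Sunday
2091: Monday
2091 begins on a Monday and is a common year.

2091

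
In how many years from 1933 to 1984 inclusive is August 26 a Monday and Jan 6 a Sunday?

Check each year's weekday for August 26 and Jan 6:
  1933: Sat/Fri  1934: Sun/Sat  1935: Mon/Sun ✓  1936: Wed/Mon  1937: Thu/Wed  1938: Fri/Thu  1939: Sat/Fri  1940: Mon/Sat  1941: Tue/Mon  1942: Wed/Tue  1943: Thu/Wed  1944: Sat/Thu  1945: Sun/Sat  1946: Mon/Sun ✓  …(24 more)…  1971: Thu/Wed  1972: Sat/Thu  1973: Sun/Sat  1974: Mon/Sun ✓  1975: Tue/Mon  1976: Thu/Tue  1977: Fri/Thu  1978: Sat/Fri  1979: Sun/Sat  1980: Tue/Sun  1981: Wed/Tue  1982: Thu/Wed  1983: Fri/Thu  1984: Sun/Fri
Both conditions hold in: 1935, 1946, 1957, 1963, 1974 — 5.

5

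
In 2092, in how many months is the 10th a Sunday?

Check the 10th of each month of 2092: Jan 10: Thu, Feb 10: Sun, Mar 10: Mon, Apr 10: Thu, May 10: Sat, Jun 10: Tue, Jul 10: Thu, Aug 10: Sun, Sep 10: Wed, Oct 10: Fri, Nov 10: Mon, Dec 10: Wed.
Sunday occurs in February, August — 2 months.

2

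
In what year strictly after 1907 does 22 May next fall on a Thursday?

From one year to the next, a fixed date's weekday advances by 1, or by 2 when a Feb 29 lies between the two dates.
1907: May 22 is Wednesday.
1908: Friday (+2)
1909: Saturday (+1)
1910: Sunday (+1)
1911: Monday (+1)
1912: Wednesday (+2)
1913: Thursday (+1)
22 May falls on a Thursday in 1913.

1913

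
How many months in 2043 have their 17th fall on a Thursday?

Check the 17th of each month of 2043: Jan 17: Sat, Feb 17: Tue, Mar 17: Tue, Apr 17: Fri, May 17: Sun, Jun 17: Wed, Jul 17: Fri, Aug 17: Mon, Sep 17: Thu, Oct 17: Sat, Nov 17: Tue, Dec 17: Thu.
Thursday occurs in September, December — 2 months.

2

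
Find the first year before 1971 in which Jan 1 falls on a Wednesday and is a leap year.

1964

Jan 1 advances by 2 weekdays after a leap year and by 1 after a common year.
1971: Jan 1 is Friday.
1970: Thursday
1969: Wednesday
1968: Monday (leap)
1967: Sunday
1966: Saturday
1965: Friday
1964: Wednesday (leap)
1964 begins on a Wednesday and is a leap year.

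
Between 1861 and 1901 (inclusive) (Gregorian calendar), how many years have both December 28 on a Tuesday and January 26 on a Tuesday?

4

Check each year's weekday for December 28 and January 26:
  1861: Sat/Sat  1862: Sun/Sun  1863: Mon/Mon  1864: Wed/Tue  1865: Thu/Thu  1866: Fri/Fri  1867: Sat/Sat  1868: Mon/Sun  1869: Tue/Tue ✓  1870: Wed/Wed  1871: Thu/Thu  1872: Sat/Fri  1873: Sun/Sun  1874: Mon/Mon  …(13 more)…  1888: Fri/Thu  1889: Sat/Sat  1890: Sun/Sun  1891: Mon/Mon  1892: Wed/Tue  1893: Thu/Thu  1894: Fri/Fri  1895: Sat/Sat  1896: Mon/Sun  1897: Tue/Tue ✓  1898: Wed/Wed  1899: Thu/Thu  1900: Fri/Fri  1901: Sat/Sat
Both conditions hold in: 1869, 1875, 1886, 1897 — 4.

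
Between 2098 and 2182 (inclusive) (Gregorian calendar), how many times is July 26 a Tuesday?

12

Track July 26's weekday year by year (advancing +1, or +2 across a Feb 29):
  2098: Sat  2099: Sun (+1)  2100: Mon (+1)  2101: Tue (+1) ✓  2102: Wed (+1)
  2103: Thu (+1)  2104: Sat (+2)  2105: Sun (+1)  2106: Mon (+1)  2107: Tue (+1) ✓
  2108: Thu (+2)  2109: Fri (+1)  2110: Sat (+1)  2111: Sun (+1)  … (57 more years) …
  2169: Wed (+1)  2170: Thu (+1)  2171: Fri (+1)  2172: Sun (+2)  2173: Mon (+1)
  2174: Tue (+1) ✓  2175: Wed (+1)  2176: Fri (+2)  2177: Sat (+1)  2178: Sun (+1)
  2179: Mon (+1)  2180: Wed (+2)  2181: Thu (+1)  2182: Fri (+1)
Tuesday years: 2101, 2107, 2112, 2118, 2129, 2135, 2140, 2146, 2157, 2163, 2168, 2174 — 12 in total.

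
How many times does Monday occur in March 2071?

5

March 2071 has 31 days and begins on Sunday.
The first Monday is March 2.
Mondays fall on 2, 9, 16, 23, 30 — that's 5.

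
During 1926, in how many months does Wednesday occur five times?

A month of length L has five Wednesdays iff its first Wednesday is on day ≤ L−28 (so day 1–3 in a 31-day month, 1–2 in a 30-day month, day 1 in a leap February).
Checking each month of 1926: Jan starts Fri (31d); Feb starts Mon (28d); Mar starts Mon (31d) ✓; Apr starts Thu (30d); May starts Sat (31d); Jun starts Tue (30d) ✓; Jul starts Thu (31d); Aug starts Sun (31d); Sep starts Wed (30d) ✓; Oct starts Fri (31d); Nov starts Mon (30d); Dec starts Wed (31d) ✓.
Five-Wednesday months: March, June, September, December → 4.

4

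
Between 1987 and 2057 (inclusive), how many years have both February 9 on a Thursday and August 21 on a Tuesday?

Check each year's weekday for February 9 and August 21:
  1987: Mon/Fri  1988: Tue/Sun  1989: Thu/Mon  1990: Fri/Tue  1991: Sat/Wed  1992: Sun/Fri  1993: Tue/Sat  1994: Wed/Sun  1995: Thu/Mon  1996: Fri/Wed  1997: Sun/Thu  1998: Mon/Fri  1999: Tue/Sat  2000: Wed/Mon  …(43 more)…  2044: Tue/Sun  2045: Thu/Mon  2046: Fri/Tue  2047: Sat/Wed  2048: Sun/Fri  2049: Tue/Sat  2050: Wed/Sun  2051: Thu/Mon  2052: Fri/Wed  2053: Sun/Thu  2054: Mon/Fri  2055: Tue/Sat  2056: Wed/Mon  2057: Fri/Tue
Both conditions hold in: 2012, 2040 — 2.

2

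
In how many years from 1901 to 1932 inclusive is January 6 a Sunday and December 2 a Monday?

4

Check each year's weekday for January 6 and December 2:
  1901: Sun/Mon ✓  1902: Mon/Tue  1903: Tue/Wed  1904: Wed/Fri  1905: Fri/Sat  1906: Sat/Sun  1907: Sun/Mon ✓  1908: Mon/Wed  1909: Wed/Thu  1910: Thu/Fri  1911: Fri/Sat  1912: Sat/Mon  1913: Mon/Tue  1914: Tue/Wed  …(4 more)…  1919: Mon/Tue  1920: Tue/Thu  1921: Thu/Fri  1922: Fri/Sat  1923: Sat/Sun  1924: Sun/Tue  1925: Tue/Wed  1926: Wed/Thu  1927: Thu/Fri  1928: Fri/Sun  1929: Sun/Mon ✓  1930: Mon/Tue  1931: Tue/Wed  1932: Wed/Fri
Both conditions hold in: 1901, 1907, 1918, 1929 — 4.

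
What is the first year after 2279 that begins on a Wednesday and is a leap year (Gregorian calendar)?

Jan 1 advances by 2 weekdays after a leap year and by 1 after a common year.
2279: Jan 1 is Wednesday.
2280: Thursday (leap)
2281: Saturday
2282: Sunday
2283: Monday
2284: Tuesday (leap)
2285: Thursday
2286: Friday
2287: Saturday
2288: Sunday (leap)
2289: Tuesday
2290: Wednesday
2291: Thursday
2292: Friday (leap)
2293: Sunday
2294: Monday
2295: Tuesday
2296: Wednesday (leap)
2296 begins on a Wednesday and is a leap year.

2296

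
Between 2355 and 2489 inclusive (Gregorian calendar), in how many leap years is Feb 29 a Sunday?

Leap years in 2355–2489: 34 of them.
Feb 29 weekday advances by 5 (mod 7) from one leap year to the next four years later (or differs when a century non-leap intervenes).
Leap-day weekdays: 2356:Wed 2360:Mon 2364:Sat 2368:Thu 2372:Tue 2376:Sun✓ 2380:Fri 2384:Wed 2388:Mon 2392:Sat 2396:Thu 2400:Tue 2404:Sun✓ …(8 more)… 2440:Wed 2444:Mon 2448:Sat 2452:Thu 2456:Tue 2460:Sun✓ 2464:Fri 2468:Wed 2472:Mon 2476:Sat 2480:Thu 2484:Tue 2488:Sun✓
Sunday: 2376, 2404, 2432, 2460, 2488 → 5.

5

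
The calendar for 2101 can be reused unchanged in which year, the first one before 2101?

Two years share a calendar iff Jan 1 falls on the same weekday and both are leap or both are common. 2101: Jan 1 is Saturday, common year.
2100: Jan 1 Friday, common
2099: Jan 1 Thursday, common
2098: Jan 1 Wednesday, common
2097: Jan 1 Tuesday, common
2096: Jan 1 Sunday, leap
2095: Jan 1 Saturday, common
2095 matches on both conditions.

2095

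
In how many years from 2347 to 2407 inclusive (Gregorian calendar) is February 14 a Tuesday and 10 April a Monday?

7

Check each year's weekday for February 14 and 10 April:
  2347: Fri/Thu  2348: Sat/Sat  2349: Mon/Sun  2350: Tue/Mon ✓  2351: Wed/Tue  2352: Thu/Thu  2353: Sat/Fri  2354: Sun/Sat  2355: Mon/Sun  2356: Tue/Tue  2357: Thu/Wed  2358: Fri/Thu  2359: Sat/Fri  2360: Sun/Sun  …(33 more)…  2394: Mon/Sun  2395: Tue/Mon ✓  2396: Wed/Wed  2397: Fri/Thu  2398: Sat/Fri  2399: Sun/Sat  2400: Mon/Mon  2401: Wed/Tue  2402: Thu/Wed  2403: Fri/Thu  2404: Sat/Sat  2405: Mon/Sun  2406: Tue/Mon ✓  2407: Wed/Tue
Both conditions hold in: 2350, 2361, 2367, 2378, 2389, 2395, 2406 — 7.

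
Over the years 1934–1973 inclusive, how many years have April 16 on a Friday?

Track April 16's weekday year by year (advancing +1, or +2 across a Feb 29):
  1934: Mon  1935: Tue (+1)  1936: Thu (+2)  1937: Fri (+1) ✓  1938: Sat (+1)
  1939: Sun (+1)  1940: Tue (+2)  1941: Wed (+1)  1942: Thu (+1)  1943: Fri (+1) ✓
  1944: Sun (+2)  1945: Mon (+1)  1946: Tue (+1)  1947: Wed (+1)  … (12 more years) …
  1960: Sat (+2)  1961: Sun (+1)  1962: Mon (+1)  1963: Tue (+1)  1964: Thu (+2)
  1965: Fri (+1) ✓  1966: Sat (+1)  1967: Sun (+1)  1968: Tue (+2)  1969: Wed (+1)
  1970: Thu (+1)  1971: Fri (+1) ✓  1972: Sun (+2)  1973: Mon (+1)
Friday years: 1937, 1943, 1948, 1954, 1965, 1971 — 6 in total.

6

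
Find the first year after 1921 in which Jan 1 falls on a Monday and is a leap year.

Jan 1 advances by 2 weekdays after a leap year and by 1 after a common year.
1921: Jan 1 is Saturday.
1922: Sunday
1923: Monday
1924: Tuesday (leap)
1925: Thursday
1926: Friday
1927: Saturday
1928: Sunday (leap)
1929: Tuesday
1930: Wednesday
1931: Thursday
1932: Friday (leap)
1933: Sunday
1934: Monday
1935: Tuesday
1936: Wednesday (leap)
1937: Friday
1938: Saturday
1939: Sunday
1940: Monday (leap)
1940 begins on a Monday and is a leap year.

1940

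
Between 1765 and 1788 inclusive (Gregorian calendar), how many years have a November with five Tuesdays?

6

November has 30 days; it has five Tuesdays when Tuesday falls among the first (month-length − 28) days — i.e. when November 1 is one of Tuesday/Monday.
November 1 by year: 1765:Fri 1766:Sat 1767:Sun 1768:Tue✓ 1769:Wed 1770:Thu 1771:Fri 1772:Sun 1773:Mon✓ 1774:Tue✓ 1775:Wed 1776:Fri 1777:Sat 1778:Sun 1779:Mon✓ 1780:Wed 1781:Thu 1782:Fri 1783:Sat 1784:Mon✓ 1785:Tue✓ 1786:Wed 1787:Thu 1788:Sat
Years with five Tuesdays: 1768, 1773, 1774, 1779, 1784, 1785 → 6.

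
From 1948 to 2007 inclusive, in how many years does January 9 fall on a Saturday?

Track January 9's weekday year by year (advancing +1, or +2 across a Feb 29):
  1948: Fri  1949: Sun (+2)  1950: Mon (+1)  1951: Tue (+1)  1952: Wed (+1)
  1953: Fri (+2)  1954: Sat (+1) ✓  1955: Sun (+1)  1956: Mon (+1)  1957: Wed (+2)
  1958: Thu (+1)  1959: Fri (+1)  1960: Sat (+1) ✓  1961: Mon (+2)  … (32 more years) …
  1994: Sun (+1)  1995: Mon (+1)  1996: Tue (+1)  1997: Thu (+2)  1998: Fri (+1)
  1999: Sat (+1) ✓  2000: Sun (+1)  2001: Tue (+2)  2002: Wed (+1)  2003: Thu (+1)
  2004: Fri (+1)  2005: Sun (+2)  2006: Mon (+1)  2007: Tue (+1)
Saturday years: 1954, 1960, 1965, 1971, 1982, 1988, 1993, 1999 — 8 in total.

8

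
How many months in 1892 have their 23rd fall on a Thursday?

Check the 23rd of each month of 1892: Jan 23: Sat, Feb 23: Tue, Mar 23: Wed, Apr 23: Sat, May 23: Mon, Jun 23: Thu, Jul 23: Sat, Aug 23: Tue, Sep 23: Fri, Oct 23: Sun, Nov 23: Wed, Dec 23: Fri.
Thursday occurs in June — 1 month.

1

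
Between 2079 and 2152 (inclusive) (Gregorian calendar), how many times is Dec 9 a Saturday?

Track Dec 9's weekday year by year (advancing +1, or +2 across a Feb 29):
  2079: Sat ✓  2080: Mon (+2)  2081: Tue (+1)  2082: Wed (+1)  2083: Thu (+1)
  2084: Sat (+2) ✓  2085: Sun (+1)  2086: Mon (+1)  2087: Tue (+1)  2088: Thu (+2)
  2089: Fri (+1)  2090: Sat (+1) ✓  2091: Sun (+1)  2092: Tue (+2)  … (46 more years) …
  2139: Wed (+1)  2140: Fri (+2)  2141: Sat (+1) ✓  2142: Sun (+1)  2143: Mon (+1)
  2144: Wed (+2)  2145: Thu (+1)  2146: Fri (+1)  2147: Sat (+1) ✓  2148: Mon (+2)
  2149: Tue (+1)  2150: Wed (+1)  2151: Thu (+1)  2152: Sat (+2) ✓
Saturday years: 2079, 2084, 2090, 2102, 2113, 2119, 2124, 2130, 2141, 2147, 2152 — 11 in total.

11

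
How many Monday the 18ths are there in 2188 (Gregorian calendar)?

2

Check the 18th of each month of 2188: Jan 18: Fri, Feb 18: Mon, Mar 18: Tue, Apr 18: Fri, May 18: Sun, Jun 18: Wed, Jul 18: Fri, Aug 18: Mon, Sep 18: Thu, Oct 18: Sat, Nov 18: Tue, Dec 18: Thu.
Monday occurs in February, August — 2 months.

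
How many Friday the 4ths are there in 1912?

Check the 4th of each month of 1912: Jan 4: Thu, Feb 4: Sun, Mar 4: Mon, Apr 4: Thu, May 4: Sat, Jun 4: Tue, Jul 4: Thu, Aug 4: Sun, Sep 4: Wed, Oct 4: Fri, Nov 4: Mon, Dec 4: Wed.
Friday occurs in October — 1 month.

1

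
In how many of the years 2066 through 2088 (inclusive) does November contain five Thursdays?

November has 30 days; it has five Thursdays when Thursday falls among the first (month-length − 28) days — i.e. when November 1 is one of Thursday/Wednesday.
November 1 by year: 2066:Mon 2067:Tue 2068:Thu✓ 2069:Fri 2070:Sat 2071:Sun 2072:Tue 2073:Wed✓ 2074:Thu✓ 2075:Fri 2076:Sun 2077:Mon 2078:Tue 2079:Wed✓ 2080:Fri 2081:Sat 2082:Sun 2083:Mon 2084:Wed✓ 2085:Thu✓ 2086:Fri 2087:Sat 2088:Mon
Years with five Thursdays: 2068, 2073, 2074, 2079, 2084, 2085 → 6.

6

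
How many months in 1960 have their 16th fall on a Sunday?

1

Check the 16th of each month of 1960: Jan 16: Sat, Feb 16: Tue, Mar 16: Wed, Apr 16: Sat, May 16: Mon, Jun 16: Thu, Jul 16: Sat, Aug 16: Tue, Sep 16: Fri, Oct 16: Sun, Nov 16: Wed, Dec 16: Fri.
Sunday occurs in October — 1 month.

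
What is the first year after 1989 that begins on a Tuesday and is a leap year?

Jan 1 advances by 2 weekdays after a leap year and by 1 after a common year.
1989: Jan 1 is Sunday.
1990: Monday
1991: Tuesday
1992: Wednesday (leap)
1993: Friday
1994: Saturday
1995: Sunday
1996: Monday (leap)
1997: Wednesday
1998: Thursday
1999: Friday
2000: Saturday (leap)
2001: Monday
2002: Tuesday
2003: Wednesday
2004: Thursday (leap)
2005: Saturday
2006: Sunday
2007: Monday
2008: Tuesday (leap)
2008 begins on a Tuesday and is a leap year.

2008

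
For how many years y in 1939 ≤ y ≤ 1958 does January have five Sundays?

January has 31 days; it has five Sundays when Sunday falls among the first (month-length − 28) days — i.e. when January 1 is one of Sunday/Saturday/Friday.
January 1 by year: 1939:Sun✓ 1940:Mon 1941:Wed 1942:Thu 1943:Fri✓ 1944:Sat✓ 1945:Mon 1946:Tue 1947:Wed 1948:Thu 1949:Sat✓ 1950:Sun✓ 1951:Mon 1952:Tue 1953:Thu 1954:Fri✓ 1955:Sat✓ 1956:Sun✓ 1957:Tue 1958:Wed
Years with five Sundays: 1939, 1943, 1944, 1949, 1950, 1954, 1955, 1956 → 8.

8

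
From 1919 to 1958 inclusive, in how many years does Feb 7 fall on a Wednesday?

5

Track Feb 7's weekday year by year (advancing +1, or +2 across a Feb 29):
  1919: Fri  1920: Sat (+1)  1921: Mon (+2)  1922: Tue (+1)  1923: Wed (+1) ✓
  1924: Thu (+1)  1925: Sat (+2)  1926: Sun (+1)  1927: Mon (+1)  1928: Tue (+1)
  1929: Thu (+2)  1930: Fri (+1)  1931: Sat (+1)  1932: Sun (+1)  … (12 more years) …
  1945: Wed (+2) ✓  1946: Thu (+1)  1947: Fri (+1)  1948: Sat (+1)  1949: Mon (+2)
  1950: Tue (+1)  1951: Wed (+1) ✓  1952: Thu (+1)  1953: Sat (+2)  1954: Sun (+1)
  1955: Mon (+1)  1956: Tue (+1)  1957: Thu (+2)  1958: Fri (+1)
Wednesday years: 1923, 1934, 1940, 1945, 1951 — 5 in total.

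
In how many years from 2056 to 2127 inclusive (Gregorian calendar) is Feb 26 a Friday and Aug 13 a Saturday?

Check each year's weekday for Feb 26 and Aug 13:
  2056: Sat/Sun  2057: Mon/Mon  2058: Tue/Tue  2059: Wed/Wed  2060: Thu/Fri  2061: Sat/Sat  2062: Sun/Sun  2063: Mon/Mon  2064: Tue/Wed  2065: Thu/Thu  2066: Fri/Fri  2067: Sat/Sat  2068: Sun/Mon  2069: Tue/Tue  …(44 more)…  2114: Mon/Mon  2115: Tue/Tue  2116: Wed/Thu  2117: Fri/Fri  2118: Sat/Sat  2119: Sun/Sun  2120: Mon/Tue  2121: Wed/Wed  2122: Thu/Thu  2123: Fri/Fri  2124: Sat/Sun  2125: Mon/Mon  2126: Tue/Tue  2127: Wed/Wed
Both conditions hold in: 2072, 2112 — 2.

2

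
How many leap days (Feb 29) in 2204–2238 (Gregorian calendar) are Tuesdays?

Leap years in 2204–2238: 9 of them.
Feb 29 weekday advances by 5 (mod 7) from one leap year to the next four years later (or differs when a century non-leap intervenes).
Leap-day weekdays: 2204:Wed 2208:Mon 2212:Sat 2216:Thu 2220:Tue✓ 2224:Sun 2228:Fri 2232:Wed 2236:Mon
Tuesday: 2220 → 1.

1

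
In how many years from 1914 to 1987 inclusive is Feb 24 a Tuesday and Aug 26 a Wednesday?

9

Check each year's weekday for Feb 24 and Aug 26:
  1914: Tue/Wed ✓  1915: Wed/Thu  1916: Thu/Sat  1917: Sat/Sun  1918: Sun/Mon  1919: Mon/Tue  1920: Tue/Thu  1921: Thu/Fri  1922: Fri/Sat  1923: Sat/Sun  1924: Sun/Tue  1925: Tue/Wed ✓  1926: Wed/Thu  1927: Thu/Fri  …(46 more)…  1974: Sun/Mon  1975: Mon/Tue  1976: Tue/Thu  1977: Thu/Fri  1978: Fri/Sat  1979: Sat/Sun  1980: Sun/Tue  1981: Tue/Wed ✓  1982: Wed/Thu  1983: Thu/Fri  1984: Fri/Sun  1985: Sun/Mon  1986: Mon/Tue  1987: Tue/Wed ✓
Both conditions hold in: 1914, 1925, 1931, 1942, 1953, 1959, 1970, 1981, 1987 — 9.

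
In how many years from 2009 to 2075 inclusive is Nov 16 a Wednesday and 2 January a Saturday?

Check each year's weekday for Nov 16 and 2 January:
  2009: Mon/Fri  2010: Tue/Sat  2011: Wed/Sun  2012: Fri/Mon  2013: Sat/Wed  2014: Sun/Thu  2015: Mon/Fri  2016: Wed/Sat ✓  2017: Thu/Mon  2018: Fri/Tue  2019: Sat/Wed  2020: Mon/Thu  2021: Tue/Sat  2022: Wed/Sun  …(39 more)…  2062: Thu/Mon  2063: Fri/Tue  2064: Sun/Wed  2065: Mon/Fri  2066: Tue/Sat  2067: Wed/Sun  2068: Fri/Mon  2069: Sat/Wed  2070: Sun/Thu  2071: Mon/Fri  2072: Wed/Sat ✓  2073: Thu/Mon  2074: Fri/Tue  2075: Sat/Wed
Both conditions hold in: 2016, 2044, 2072 — 3.

3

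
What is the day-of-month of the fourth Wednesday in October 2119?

25

October 1, 2119 is a Sunday, so the first Wednesday is the 4th.
The fourth Wednesday is 4 + 21 = 25.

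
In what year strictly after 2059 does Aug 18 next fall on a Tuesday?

2065

From one year to the next, a fixed date's weekday advances by 1, or by 2 when a Feb 29 lies between the two dates.
2059: August 18 is Monday.
2060: Wednesday (+2)
2061: Thursday (+1)
2062: Friday (+1)
2063: Saturday (+1)
2064: Monday (+2)
2065: Tuesday (+1)
Aug 18 falls on a Tuesday in 2065.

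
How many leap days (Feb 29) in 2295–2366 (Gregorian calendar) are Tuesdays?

2

Leap years in 2295–2366: 17 of them.
Feb 29 weekday advances by 5 (mod 7) from one leap year to the next four years later (or differs when a century non-leap intervenes).
Leap-day weekdays: 2296:Sat 2304:Mon 2308:Sat 2312:Thu 2316:Tue✓ 2320:Sun 2324:Fri 2328:Wed 2332:Mon 2336:Sat 2340:Thu 2344:Tue✓ 2348:Sun 2352:Fri 2356:Wed 2360:Mon 2364:Sat
Tuesday: 2316, 2344 → 2.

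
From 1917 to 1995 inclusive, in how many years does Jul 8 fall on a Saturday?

11

Track Jul 8's weekday year by year (advancing +1, or +2 across a Feb 29):
  1917: Sun  1918: Mon (+1)  1919: Tue (+1)  1920: Thu (+2)  1921: Fri (+1)
  1922: Sat (+1) ✓  1923: Sun (+1)  1924: Tue (+2)  1925: Wed (+1)  1926: Thu (+1)
  1927: Fri (+1)  1928: Sun (+2)  1929: Mon (+1)  1930: Tue (+1)  … (51 more years) …
  1982: Thu (+1)  1983: Fri (+1)  1984: Sun (+2)  1985: Mon (+1)  1986: Tue (+1)
  1987: Wed (+1)  1988: Fri (+2)  1989: Sat (+1) ✓  1990: Sun (+1)  1991: Mon (+1)
  1992: Wed (+2)  1993: Thu (+1)  1994: Fri (+1)  1995: Sat (+1) ✓
Saturday years: 1922, 1933, 1939, 1944, 1950, 1961, 1967, 1972, 1978, 1989, 1995 — 11 in total.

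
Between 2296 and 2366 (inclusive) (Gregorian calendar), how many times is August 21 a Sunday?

Track August 21's weekday year by year (advancing +1, or +2 across a Feb 29):
  2296: Fri  2297: Sat (+1)  2298: Sun (+1) ✓  2299: Mon (+1)  2300: Tue (+1)
  2301: Wed (+1)  2302: Thu (+1)  2303: Fri (+1)  2304: Sun (+2) ✓  2305: Mon (+1)
  2306: Tue (+1)  2307: Wed (+1)  2308: Fri (+2)  2309: Sat (+1)  … (43 more years) …
  2353: Fri (+1)  2354: Sat (+1)  2355: Sun (+1) ✓  2356: Tue (+2)  2357: Wed (+1)
  2358: Thu (+1)  2359: Fri (+1)  2360: Sun (+2) ✓  2361: Mon (+1)  2362: Tue (+1)
  2363: Wed (+1)  2364: Fri (+2)  2365: Sat (+1)  2366: Sun (+1) ✓
Sunday years: 2298, 2304, 2310, 2321, 2327, 2332, 2338, 2349, 2355, 2360, 2366 — 11 in total.

11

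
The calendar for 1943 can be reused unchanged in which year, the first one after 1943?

1954

Two years share a calendar iff Jan 1 falls on the same weekday and both are leap or both are common. 1943: Jan 1 is Friday, common year.
1944: Jan 1 Saturday, leap
1945: Jan 1 Monday, common
1946: Jan 1 Tuesday, common
1947: Jan 1 Wednesday, common
1948: Jan 1 Thursday, leap
1949: Jan 1 Saturday, common
1950: Jan 1 Sunday, common
1951: Jan 1 Monday, common
1952: Jan 1 Tuesday, leap
1953: Jan 1 Thursday, common
1954: Jan 1 Friday, common
1954 matches on both conditions.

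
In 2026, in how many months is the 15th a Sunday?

3

Check the 15th of each month of 2026: Jan 15: Thu, Feb 15: Sun, Mar 15: Sun, Apr 15: Wed, May 15: Fri, Jun 15: Mon, Jul 15: Wed, Aug 15: Sat, Sep 15: Tue, Oct 15: Thu, Nov 15: Sun, Dec 15: Tue.
Sunday occurs in February, March, November — 3 months.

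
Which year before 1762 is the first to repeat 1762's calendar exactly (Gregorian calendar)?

Two years share a calendar iff Jan 1 falls on the same weekday and both are leap or both are common. 1762: Jan 1 is Friday, common year.
1761: Jan 1 Thursday, common
1760: Jan 1 Tuesday, leap
1759: Jan 1 Monday, common
1758: Jan 1 Sunday, common
1757: Jan 1 Saturday, common
1756: Jan 1 Thursday, leap
1755: Jan 1 Wednesday, common
1754: Jan 1 Tuesday, common
1753: Jan 1 Monday, common
1752: Jan 1 Saturday, leap
1751: Jan 1 Friday, common
1751 matches on both conditions.

1751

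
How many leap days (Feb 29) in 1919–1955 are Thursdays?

1

Leap years in 1919–1955: 9 of them.
Feb 29 weekday advances by 5 (mod 7) from one leap year to the next four years later (or differs when a century non-leap intervenes).
Leap-day weekdays: 1920:Sun 1924:Fri 1928:Wed 1932:Mon 1936:Sat 1940:Thu✓ 1944:Tue 1948:Sun 1952:Fri
Thursday: 1940 → 1.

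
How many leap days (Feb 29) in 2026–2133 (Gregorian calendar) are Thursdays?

3

Leap years in 2026–2133: 26 of them.
Feb 29 weekday advances by 5 (mod 7) from one leap year to the next four years later (or differs when a century non-leap intervenes).
Leap-day weekdays: 2028:Tue 2032:Sun 2036:Fri 2040:Wed 2044:Mon 2048:Sat 2052:Thu✓ 2056:Tue 2060:Sun 2064:Fri 2068:Wed 2072:Mon 2076:Sat 2080:Thu✓ 2084:Tue 2088:Sun 2092:Fri 2096:Wed 2104:Fri 2108:Wed 2112:Mon 2116:Sat 2120:Thu✓ 2124:Tue 2128:Sun 2132:Fri
Thursday: 2052, 2080, 2120 → 3.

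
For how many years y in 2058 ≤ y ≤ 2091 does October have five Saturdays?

14

October has 31 days; it has five Saturdays when Saturday falls among the first (month-length − 28) days — i.e. when October 1 is one of Saturday/Friday/Thursday.
October 1 by year: 2058:Tue 2059:Wed 2060:Fri✓ 2061:Sat✓ 2062:Sun 2063:Mon 2064:Wed 2065:Thu✓ 2066:Fri✓ 2067:Sat✓ 2068:Mon 2069:Tue 2070:Wed 2071:Thu✓ 2072:Sat✓ …(4 more)… 2077:Fri✓ 2078:Sat✓ 2079:Sun 2080:Tue 2081:Wed 2082:Thu✓ 2083:Fri✓ 2084:Sun 2085:Mon 2086:Tue 2087:Wed 2088:Fri✓ 2089:Sat✓ 2090:Sun 2091:Mon
Years with five Saturdays: 2060, 2061, 2065, 2066, 2067, 2071, 2072, 2076, 2077, 2078, 2082, 2083, 2088, 2089 → 14.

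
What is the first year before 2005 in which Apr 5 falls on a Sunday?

1998

From one year to the next, a fixed date's weekday advances by 1, or by 2 when a Feb 29 lies between the two dates.
2005: April 5 is Tuesday.
2004: Monday (−1)
2003: Saturday (−2)
2002: Friday (−1)
2001: Thursday (−1)
2000: Wednesday (−1)
1999: Monday (−2)
1998: Sunday (−1)
Apr 5 falls on a Sunday in 1998.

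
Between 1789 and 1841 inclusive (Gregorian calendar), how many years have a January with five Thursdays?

24

January has 31 days; it has five Thursdays when Thursday falls among the first (month-length − 28) days — i.e. when January 1 is one of Thursday/Wednesday/Tuesday.
January 1 by year: 1789:Thu✓ 1790:Fri 1791:Sat 1792:Sun 1793:Tue✓ 1794:Wed✓ 1795:Thu✓ 1796:Fri 1797:Sun 1798:Mon 1799:Tue✓ 1800:Wed✓ 1801:Thu✓ 1802:Fri 1803:Sat …(23 more)… 1827:Mon 1828:Tue✓ 1829:Thu✓ 1830:Fri 1831:Sat 1832:Sun 1833:Tue✓ 1834:Wed✓ 1835:Thu✓ 1836:Fri 1837:Sun 1838:Mon 1839:Tue✓ 1840:Wed✓ 1841:Fri
Years with five Thursdays: 1789, 1793, 1794, 1795, 1799, 1800, 1801, 1805, 1806, 1807, 1811, 1812, 1817, 1818, 1822, 1823, 1824, 1828, 1829, 1833, 1834, 1835, 1839, 1840 → 24.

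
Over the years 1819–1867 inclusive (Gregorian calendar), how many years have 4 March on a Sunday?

Track 4 March's weekday year by year (advancing +1, or +2 across a Feb 29):
  1819: Thu  1820: Sat (+2)  1821: Sun (+1) ✓  1822: Mon (+1)  1823: Tue (+1)
  1824: Thu (+2)  1825: Fri (+1)  1826: Sat (+1)  1827: Sun (+1) ✓  1828: Tue (+2)
  1829: Wed (+1)  1830: Thu (+1)  1831: Fri (+1)  1832: Sun (+2) ✓  … (21 more years) …
  1854: Sat (+1)  1855: Sun (+1) ✓  1856: Tue (+2)  1857: Wed (+1)  1858: Thu (+1)
  1859: Fri (+1)  1860: Sun (+2) ✓  1861: Mon (+1)  1862: Tue (+1)  1863: Wed (+1)
  1864: Fri (+2)  1865: Sat (+1)  1866: Sun (+1) ✓  1867: Mon (+1)
Sunday years: 1821, 1827, 1832, 1838, 1849, 1855, 1860, 1866 — 8 in total.

8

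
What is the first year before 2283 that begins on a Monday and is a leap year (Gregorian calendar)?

2272

Jan 1 advances by 2 weekdays after a leap year and by 1 after a common year.
2283: Jan 1 is Monday.
2282: Sunday
2281: Saturday
2280: Thursday (leap)
2279: Wednesday
2278: Tuesday
2277: Monday
2276: Saturday (leap)
2275: Friday
2274: Thursday
2273: Wednesday
2272: Monday (leap)
2272 begins on a Monday and is a leap year.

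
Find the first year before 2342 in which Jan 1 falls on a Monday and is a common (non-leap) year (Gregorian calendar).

2334

Jan 1 advances by 2 weekdays after a leap year and by 1 after a common year.
2342: Jan 1 is Thursday.
2341: Wednesday
2340: Monday (leap)
2339: Sunday
2338: Saturday
2337: Friday
2336: Wednesday (leap)
2335: Tuesday
2334: Monday
2334 begins on a Monday and is a common year.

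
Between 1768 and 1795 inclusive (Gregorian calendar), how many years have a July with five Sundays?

12

July has 31 days; it has five Sundays when Sunday falls among the first (month-length − 28) days — i.e. when July 1 is one of Sunday/Saturday/Friday.
July 1 by year: 1768:Fri✓ 1769:Sat✓ 1770:Sun✓ 1771:Mon 1772:Wed 1773:Thu 1774:Fri✓ 1775:Sat✓ 1776:Mon 1777:Tue 1778:Wed 1779:Thu 1780:Sat✓ 1781:Sun✓ 1782:Mon 1783:Tue 1784:Thu 1785:Fri✓ 1786:Sat✓ 1787:Sun✓ 1788:Tue 1789:Wed 1790:Thu 1791:Fri✓ 1792:Sun✓ 1793:Mon 1794:Tue 1795:Wed
Years with five Sundays: 1768, 1769, 1770, 1774, 1775, 1780, 1781, 1785, 1786, 1787, 1791, 1792 → 12.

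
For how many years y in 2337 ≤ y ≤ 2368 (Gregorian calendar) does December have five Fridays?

December has 31 days; it has five Fridays when Friday falls among the first (month-length − 28) days — i.e. when December 1 is one of Friday/Thursday/Wednesday.
December 1 by year: 2337:Wed✓ 2338:Thu✓ 2339:Fri✓ 2340:Sun 2341:Mon 2342:Tue 2343:Wed✓ 2344:Fri✓ 2345:Sat 2346:Sun 2347:Mon 2348:Wed✓ 2349:Thu✓ 2350:Fri✓ 2351:Sat 2352:Mon 2353:Tue 2354:Wed✓ 2355:Thu✓ 2356:Sat 2357:Sun 2358:Mon 2359:Tue 2360:Thu✓ 2361:Fri✓ 2362:Sat 2363:Sun 2364:Tue 2365:Wed✓ 2366:Thu✓ 2367:Fri✓ 2368:Sun
Years with five Fridays: 2337, 2338, 2339, 2343, 2344, 2348, 2349, 2350, 2354, 2355, 2360, 2361, 2365, 2366, 2367 → 15.

15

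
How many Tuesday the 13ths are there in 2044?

Check the 13th of each month of 2044: Jan 13: Wed, Feb 13: Sat, Mar 13: Sun, Apr 13: Wed, May 13: Fri, Jun 13: Mon, Jul 13: Wed, Aug 13: Sat, Sep 13: Tue, Oct 13: Thu, Nov 13: Sun, Dec 13: Tue.
Tuesday occurs in September, December — 2 months.

2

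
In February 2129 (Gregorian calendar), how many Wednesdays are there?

February 2129 has 28 days and begins on Tuesday.
The first Wednesday is February 2.
Wednesdays fall on 2, 9, 16, 23 — that's 4.

4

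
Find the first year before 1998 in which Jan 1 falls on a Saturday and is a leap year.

1972

Jan 1 advances by 2 weekdays after a leap year and by 1 after a common year.
1998: Jan 1 is Thursday.
1997: Wednesday
1996: Monday (leap)
1995: Sunday
1994: Saturday
1993: Friday
1992: Wednesday (leap)
1991: Tuesday
1990: Monday
1989: Sunday
1988: Friday (leap)
1987: Thursday
1986: Wednesday
1985: Tuesday
1984: Sunday (leap)
1983: Saturday
1982: Friday
1981: Thursday
1980: Tuesday (leap)
1979: Monday
1978: Sunday
1977: Saturday
1976: Thursday (leap)
1975: Wednesday
1974: Tuesday
1973: Monday
1972: Saturday (leap)
1972 begins on a Saturday and is a leap year.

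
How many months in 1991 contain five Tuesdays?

5

A month of length L has five Tuesdays iff its first Tuesday is on day ≤ L−28 (so day 1–3 in a 31-day month, 1–2 in a 30-day month, day 1 in a leap February).
Checking each month of 1991: Jan starts Tue (31d) ✓; Feb starts Fri (28d); Mar starts Fri (31d); Apr starts Mon (30d) ✓; May starts Wed (31d); Jun starts Sat (30d); Jul starts Mon (31d) ✓; Aug starts Thu (31d); Sep starts Sun (30d); Oct starts Tue (31d) ✓; Nov starts Fri (30d); Dec starts Sun (31d) ✓.
Five-Tuesday months: January, April, July, October, December → 5.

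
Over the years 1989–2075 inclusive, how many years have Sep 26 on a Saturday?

12

Track Sep 26's weekday year by year (advancing +1, or +2 across a Feb 29):
  1989: Tue  1990: Wed (+1)  1991: Thu (+1)  1992: Sat (+2) ✓  1993: Sun (+1)
  1994: Mon (+1)  1995: Tue (+1)  1996: Thu (+2)  1997: Fri (+1)  1998: Sat (+1) ✓
  1999: Sun (+1)  2000: Tue (+2)  2001: Wed (+1)  2002: Thu (+1)  … (59 more years) …
  2062: Tue (+1)  2063: Wed (+1)  2064: Fri (+2)  2065: Sat (+1) ✓  2066: Sun (+1)
  2067: Mon (+1)  2068: Wed (+2)  2069: Thu (+1)  2070: Fri (+1)  2071: Sat (+1) ✓
  2072: Mon (+2)  2073: Tue (+1)  2074: Wed (+1)  2075: Thu (+1)
Saturday years: 1992, 1998, 2009, 2015, 2020, 2026, 2037, 2043, 2048, 2054, 2065, 2071 — 12 in total.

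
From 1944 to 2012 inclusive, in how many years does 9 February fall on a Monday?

Track 9 February's weekday year by year (advancing +1, or +2 across a Feb 29):
  1944: Wed  1945: Fri (+2)  1946: Sat (+1)  1947: Sun (+1)  1948: Mon (+1) ✓
  1949: Wed (+2)  1950: Thu (+1)  1951: Fri (+1)  1952: Sat (+1)  1953: Mon (+2) ✓
  1954: Tue (+1)  1955: Wed (+1)  1956: Thu (+1)  1957: Sat (+2)  … (41 more years) …
  1999: Tue (+1)  2000: Wed (+1)  2001: Fri (+2)  2002: Sat (+1)  2003: Sun (+1)
  2004: Mon (+1) ✓  2005: Wed (+2)  2006: Thu (+1)  2007: Fri (+1)  2008: Sat (+1)
  2009: Mon (+2) ✓  2010: Tue (+1)  2011: Wed (+1)  2012: Thu (+1)
Monday years: 1948, 1953, 1959, 1970, 1976, 1981, 1987, 1998, 2004, 2009 — 10 in total.

10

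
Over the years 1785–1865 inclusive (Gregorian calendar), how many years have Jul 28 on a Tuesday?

12

Track Jul 28's weekday year by year (advancing +1, or +2 across a Feb 29):
  1785: Thu  1786: Fri (+1)  1787: Sat (+1)  1788: Mon (+2)  1789: Tue (+1) ✓
  1790: Wed (+1)  1791: Thu (+1)  1792: Sat (+2)  1793: Sun (+1)  1794: Mon (+1)
  1795: Tue (+1) ✓  1796: Thu (+2)  1797: Fri (+1)  1798: Sat (+1)  … (53 more years) …
  1852: Wed (+2)  1853: Thu (+1)  1854: Fri (+1)  1855: Sat (+1)  1856: Mon (+2)
  1857: Tue (+1) ✓  1858: Wed (+1)  1859: Thu (+1)  1860: Sat (+2)  1861: Sun (+1)
  1862: Mon (+1)  1863: Tue (+1) ✓  1864: Thu (+2)  1865: Fri (+1)
Tuesday years: 1789, 1795, 1801, 1807, 1812, 1818, 1829, 1835, 1840, 1846, 1857, 1863 — 12 in total.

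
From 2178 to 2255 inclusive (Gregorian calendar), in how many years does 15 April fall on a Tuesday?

11

Track 15 April's weekday year by year (advancing +1, or +2 across a Feb 29):
  2178: Wed  2179: Thu (+1)  2180: Sat (+2)  2181: Sun (+1)  2182: Mon (+1)
  2183: Tue (+1) ✓  2184: Thu (+2)  2185: Fri (+1)  2186: Sat (+1)  2187: Sun (+1)
  2188: Tue (+2) ✓  2189: Wed (+1)  2190: Thu (+1)  2191: Fri (+1)  … (50 more years) …
  2242: Fri (+1)  2243: Sat (+1)  2244: Mon (+2)  2245: Tue (+1) ✓  2246: Wed (+1)
  2247: Thu (+1)  2248: Sat (+2)  2249: Sun (+1)  2250: Mon (+1)  2251: Tue (+1) ✓
  2252: Thu (+2)  2253: Fri (+1)  2254: Sat (+1)  2255: Sun (+1)
Tuesday years: 2183, 2188, 2194, 2200, 2206, 2217, 2223, 2228, 2234, 2245, 2251 — 11 in total.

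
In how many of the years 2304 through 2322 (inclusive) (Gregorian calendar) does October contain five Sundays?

October has 31 days; it has five Sundays when Sunday falls among the first (month-length − 28) days — i.e. when October 1 is one of Sunday/Saturday/Friday.
October 1 by year: 2304:Sat✓ 2305:Sun✓ 2306:Mon 2307:Tue 2308:Thu 2309:Fri✓ 2310:Sat✓ 2311:Sun✓ 2312:Tue 2313:Wed 2314:Thu 2315:Fri✓ 2316:Sun✓ 2317:Mon 2318:Tue 2319:Wed 2320:Fri✓ 2321:Sat✓ 2322:Sun✓
Years with five Sundays: 2304, 2305, 2309, 2310, 2311, 2315, 2316, 2320, 2321, 2322 → 10.

10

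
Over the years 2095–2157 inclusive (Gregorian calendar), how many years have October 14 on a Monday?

Track October 14's weekday year by year (advancing +1, or +2 across a Feb 29):
  2095: Fri  2096: Sun (+2)  2097: Mon (+1) ✓  2098: Tue (+1)  2099: Wed (+1)
  2100: Thu (+1)  2101: Fri (+1)  2102: Sat (+1)  2103: Sun (+1)  2104: Tue (+2)
  2105: Wed (+1)  2106: Thu (+1)  2107: Fri (+1)  2108: Sun (+2)  … (35 more years) …
  2144: Wed (+2)  2145: Thu (+1)  2146: Fri (+1)  2147: Sat (+1)  2148: Mon (+2) ✓
  2149: Tue (+1)  2150: Wed (+1)  2151: Thu (+1)  2152: Sat (+2)  2153: Sun (+1)
  2154: Mon (+1) ✓  2155: Tue (+1)  2156: Thu (+2)  2157: Fri (+1)
Monday years: 2097, 2109, 2115, 2120, 2126, 2137, 2143, 2148, 2154 — 9 in total.

9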